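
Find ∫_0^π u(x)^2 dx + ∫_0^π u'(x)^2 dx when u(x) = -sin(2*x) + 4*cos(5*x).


||u||_{H^1(0,π)}^2 = 832/21 + 421*π/2

u'(x) = -20*sin(5*x) - 2*cos(2*x).
Expand u² and (u')² and integrate term by term on (0, π), using: for integers n ≥ 1, ∫_0^π sin²(nx) dx = ∫_0^π cos²(nx) dx = π/2; for n ≠ n', ∫_0^π sin(nx)sin(n'x) dx = ∫_0^π cos(nx)cos(n'x) dx = 0; and by product-to-sum, ∫_0^π sin(nx)cos(n'x) dx = ½∫_0^π [sin((n+n')x) + sin((n−n')x)] dx, which is 0 when n+n' is even and 2n/(n²−n'²) when n+n' is odd (it need not vanish on (0, π)).
  u² squared terms: (-1)²·∫sin(2x)² dx = 1·π/2 = π/2;  (4)²·∫cos(5x)² dx = 16·π/2 = 8*π.
  u² cross terms: 2·(-1)·(4)·∫sin(2x)·cos(5x) dx = -8·(-4/21) = 32/21.
  So ∫_0^π u² dx = π/2 + 8*π + 32/21 = 32/21 + 17*π/2.
  (u')² squared terms: (-20)²·∫sin(5x)² dx = 400·π/2 = 200*π;  (-2)²·∫cos(2x)² dx = 4·π/2 = 2*π.
  (u')² cross terms: 2·(-20)·(-2)·∫sin(5x)·cos(2x) dx = 80·(10/21) = 800/21.
  So ∫_0^π (u')² dx = 200*π + 2*π + 800/21 = 800/21 + 202*π.
||u||_{H^1}^2 = (32/21 + 17*π/2) + (800/21 + 202*π) = 832/21 + 421*π/2.


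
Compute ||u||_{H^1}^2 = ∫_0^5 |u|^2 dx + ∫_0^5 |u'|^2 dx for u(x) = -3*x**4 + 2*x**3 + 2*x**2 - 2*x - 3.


||u||_{H^1}^2 = 106873255/42

The H^1 norm (squared) on an interval (0, L) is
  ||u||_{H^1}^2 = ∫_0^L u(x)^2 dx + ∫_0^L u'(x)^2 dx.
Compute u'(x) = -12*x**3 + 6*x**2 + 4*x - 2.
Then u(x)^2 = 9*x**8 - 12*x**7 - 8*x**6 + 20*x**5 + 14*x**4 - 20*x**3 - 8*x**2 + 12*x + 9 and u'(x)^2 = 144*x**6 - 144*x**5 - 60*x**4 + 96*x**3 - 8*x**2 - 16*x + 4.
Integrate each monomial from 0 to 5 using ∫_0^5 c·x^n dx = c·5^(n+1)/(n+1):
  ∫_0^5 u(x)^2 dx = ∫_0^5 (9*x^8 - 12*x^7 - 8*x^6 + 20*x^5 + 14*x^4 - 20*x^3 - 8*x^2 + 12*x + 9) dx. Term by term:
    ∫_0^5 9*x^8 dx = 1953125;  ∫_0^5 -12*x^7 dx = -1171875/2;  ∫_0^5 -8*x^6 dx = -625000/7;
    ∫_0^5 20*x^5 dx = 156250/3;  ∫_0^5 14*x^4 dx = 8750;  ∫_0^5 -20*x^3 dx = -3125;
    ∫_0^5 -8*x^2 dx = -1000/3;  ∫_0^5 12*x dx = 150;  ∫_0^5 9 dx = 45.
  Sum: 1953125 − 1171875/2 − 625000/7 + 156250/3 + 8750 − 3125 − 1000/3 + 150 + 45 = 18696605/14.
  ∫_0^5 u'(x)^2 dx = ∫_0^5 (144*x^6 - 144*x^5 - 60*x^4 + 96*x^3 - 8*x^2 - 16*x + 4) dx. Term by term:
    ∫_0^5 144*x^6 dx = 11250000/7;  ∫_0^5 -144*x^5 dx = -375000;  ∫_0^5 -60*x^4 dx = -37500;
    ∫_0^5 96*x^3 dx = 15000;  ∫_0^5 -8*x^2 dx = -1000/3;  ∫_0^5 -16*x dx = -200;
    ∫_0^5 4 dx = 20.
  Sum: 11250000/7 − 375000 − 37500 + 15000 − 1000/3 − 200 + 20 = 25391720/21.
Adding: ||u||_{H^1}^2 = 18696605/14 + 25391720/21 = 106873255/42.


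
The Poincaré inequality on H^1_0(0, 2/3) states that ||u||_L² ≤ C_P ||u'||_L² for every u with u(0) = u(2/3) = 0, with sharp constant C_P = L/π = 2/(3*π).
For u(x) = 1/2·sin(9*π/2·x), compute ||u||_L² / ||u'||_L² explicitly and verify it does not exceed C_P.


||u||_L² / ||u'||_L² = 2/(9*π) < C_P = 2/(3*π).

u(x) = 1/2·sin(9*π/2·x), so u'(x) = 9*π*cos(9*π*x/2)/4.
Writing u(x) = A·sin(kπx/L) with A = 1/2 and k = 3, use ∫_0^L sin²(kπx/L) dx = L/2 and ∫_0^L cos²(kπx/L) dx = L/2.
u² = 1/4·sin²(9*π/2·x) and (u')² = 81*π^2/16·cos²(9*π/2·x), and each of sin², cos² integrates to L/2 = 1/3 over (0, 2/3).
∫_0^2/3 u² dx = 1/12, so ||u||_L² = sqrt(3)/6.
∫_0^2/3 (u')² dx = 27*π^2/16, so ||u'||_L² = 3*sqrt(3)*π/4.
Ratio ||u||_L² / ||u'||_L² = 2/(9*π).
Sharp Poincaré constant on H^1_0(0, 2/3) is C_P = L/π = 2/(3*π), achieved by sin(3*π/2·x).
This is the k = 3 harmonic; the ratio L/(kπ) is strictly less than C_P = L/π, consistent with the sharp inequality ||u||_L² ≤ C_P ||u'||_L².


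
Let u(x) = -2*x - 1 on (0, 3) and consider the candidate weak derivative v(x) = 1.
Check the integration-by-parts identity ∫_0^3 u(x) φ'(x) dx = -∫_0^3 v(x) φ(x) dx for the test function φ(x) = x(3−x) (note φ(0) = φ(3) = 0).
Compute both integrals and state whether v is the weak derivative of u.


LHS = 9, RHS = -9/2. No, v is not the weak derivative of u.

u(x) = -2*x - 1, classical derivative u'(x) = -2.
φ(x) = x(3−x), so φ'(x) = 3 - 2*x.
Note φ(0) = φ(3) = 0, so the boundary term u·φ vanishes.
LHS = ∫_0^3 u(x) φ'(x) dx = ∫_0^3 (4*x^2 - 4*x - 3) dx. Term by term:
  ∫_0^3 4*x^2 dx = 36;  ∫_0^3 -4*x dx = -18;  ∫_0^3 -3 dx = -9.
Sum: 36 − 18 − 9 = 9.
So LHS = 9.
∫_0^3 v(x) φ(x) dx = ∫_0^3 (-x^2 + 3*x) dx. Term by term:
  ∫_0^3 -x^2 dx = -9;  ∫_0^3 3*x dx = 27/2.
Sum: -9 + 27/2 = 9/2.
So RHS = -∫_0^3 v(x) φ(x) dx = -9/2.
LHS − RHS = 27/2 ≠ 0, so the identity fails.
(For a valid weak derivative the identity must hold for EVERY test function, in particular this one. The failure shows v is NOT the weak derivative of u.)
Correct weak derivative would be u'(x) = -2.


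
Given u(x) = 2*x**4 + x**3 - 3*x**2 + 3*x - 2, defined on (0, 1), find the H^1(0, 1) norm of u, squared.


||u||_{H^1}^2 = 820/63

The H^1 norm (squared) on an interval (0, L) is
  ||u||_{H^1}^2 = ∫_0^L u(x)^2 dx + ∫_0^L u'(x)^2 dx.
Compute u'(x) = 8*x**3 + 3*x**2 - 6*x + 3.
Then u(x)^2 = 4*x**8 + 4*x**7 - 11*x**6 + 6*x**5 + 7*x**4 - 22*x**3 + 21*x**2 - 12*x + 4 and u'(x)^2 = 64*x**6 + 48*x**5 - 87*x**4 + 12*x**3 + 54*x**2 - 36*x + 9.
Integrate each monomial from 0 to 1 using ∫_0^1 c·x^n dx = c·1^(n+1)/(n+1):
  ∫_0^1 u(x)^2 dx = ∫_0^1 (4*x^8 + 4*x^7 - 11*x^6 + 6*x^5 + 7*x^4 - 22*x^3 + 21*x^2 - 12*x + 4) dx. Term by term:
    ∫_0^1 4*x^8 dx = 4/9;  ∫_0^1 4*x^7 dx = 1/2;  ∫_0^1 -11*x^6 dx = -11/7;
    ∫_0^1 6*x^5 dx = 1;  ∫_0^1 7*x^4 dx = 7/5;  ∫_0^1 -22*x^3 dx = -11/2;
    ∫_0^1 21*x^2 dx = 7;  ∫_0^1 -12*x dx = -6;  ∫_0^1 4 dx = 4.
  Sum: 4/9 + 1/2 − 11/7 + 1 + 7/5 − 11/2 + 7 − 6 + 4 = 401/315.
  ∫_0^1 u'(x)^2 dx = ∫_0^1 (64*x^6 + 48*x^5 - 87*x^4 + 12*x^3 + 54*x^2 - 36*x + 9) dx. Term by term:
    ∫_0^1 64*x^6 dx = 64/7;  ∫_0^1 48*x^5 dx = 8;  ∫_0^1 -87*x^4 dx = -87/5;
    ∫_0^1 12*x^3 dx = 3;  ∫_0^1 54*x^2 dx = 18;  ∫_0^1 -36*x dx = -18;
    ∫_0^1 9 dx = 9.
  Sum: 64/7 + 8 − 87/5 + 3 + 18 − 18 + 9 = 411/35.
Adding: ||u||_{H^1}^2 = 401/315 + 411/35 = 820/63.


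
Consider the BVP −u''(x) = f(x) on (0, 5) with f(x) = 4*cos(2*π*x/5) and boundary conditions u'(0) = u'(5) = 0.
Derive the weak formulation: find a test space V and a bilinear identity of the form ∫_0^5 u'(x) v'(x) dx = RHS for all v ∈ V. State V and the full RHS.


V = H^1(0, 5) (no boundary constraint on v; u is determined up to an additive constant); weak form: ∫_0^5 u'v' dx = ∫_0^5 (4*cos(2*π*x/5)) v dx for all v ∈ V.

Multiply both sides by a test function v and integrate from 0 to 5:
  ∫_0^5 −u''(x) v(x) dx = ∫_0^5 f(x) v(x) dx.
Integrate the LHS by parts once:
  ∫_0^5 −u'' v dx = −[u'(x) v(x)]_0^5 + ∫_0^5 u'(x) v'(x) dx.
Thus ∫_0^5 u'(x) v'(x) dx = ∫_0^5 f(x) v(x) dx + [u'(x) v(x)]_0^5.
Choose V so that boundary terms are either known or forced to vanish.
u has homogeneous Neumann: u'(0) = u'(5) = 0. So [u' v]_0^5 = 0·v(5) − 0·v(0) = 0 for any v; take V = H^1(0, 5).
Weak formulation: find u (satisfying any essential BC) such that ∫_0^5 u'(x) v'(x) dx = ∫_0^5 f v dx for all v ∈ V (homogeneous Neumann, so boundary terms vanish).
Substituting f(x) = 4*cos(2*π*x/5), the right-hand side is ∫_0^5 (4*cos(2*π*x/5)) v dx.
Compatibility check (pure Neumann): taking v ≡ 1 ∈ V gives 0 = ∫_0^5 f dx + (0) − (0), i.e. ∫_0^5 f dx must equal u'(0) − u'(5) = 0. Indeed ∫_0^5 (4*cos(2*π*x/5)) dx = 0, so the data are compatible. The solution is then unique only up to an additive constant (fix it e.g. by requiring ∫_0^5 u dx = 0).


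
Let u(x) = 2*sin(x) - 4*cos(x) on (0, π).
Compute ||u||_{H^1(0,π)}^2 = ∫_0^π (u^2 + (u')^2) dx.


||u||_{H^1(0,π)}^2 = 20*π

u'(x) = 4*sin(x) + 2*cos(x).
Expand u² and (u')² and integrate term by term on (0, π), using: for integers n ≥ 1, ∫_0^π sin²(nx) dx = ∫_0^π cos²(nx) dx = π/2; for n ≠ n', ∫_0^π sin(nx)sin(n'x) dx = ∫_0^π cos(nx)cos(n'x) dx = 0; and by product-to-sum, ∫_0^π sin(nx)cos(n'x) dx = ½∫_0^π [sin((n+n')x) + sin((n−n')x)] dx, which is 0 when n+n' is even and 2n/(n²−n'²) when n+n' is odd (it need not vanish on (0, π)).
  u² squared terms: (-4)²·∫cos(x)² dx = 16·π/2 = 8*π;  (2)²·∫sin(x)² dx = 4·π/2 = 2*π.
  u² cross terms: 2·(-4)·(2)·∫cos(x)·sin(x) dx = -16·(0) = 0.
  So ∫_0^π u² dx = 8*π + 2*π + 0 = 10*π.
  (u')² squared terms: (2)²·∫cos(x)² dx = 4·π/2 = 2*π;  (4)²·∫sin(x)² dx = 16·π/2 = 8*π.
  (u')² cross terms: 2·(2)·(4)·∫cos(x)·sin(x) dx = 16·(0) = 0.
  So ∫_0^π (u')² dx = 2*π + 8*π + 0 = 10*π.
||u||_{H^1}^2 = (10*π) + (10*π) = 20*π.


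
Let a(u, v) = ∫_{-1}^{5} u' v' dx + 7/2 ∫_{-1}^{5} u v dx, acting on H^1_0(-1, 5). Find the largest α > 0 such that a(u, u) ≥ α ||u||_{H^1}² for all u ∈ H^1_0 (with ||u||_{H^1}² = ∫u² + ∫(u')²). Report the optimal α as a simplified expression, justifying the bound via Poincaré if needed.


α = 1

Coercivity of a(·,·) on H^1_0(-1, 5) means a(u, u) ≥ α ||u||_{H^1}² for every u ∈ H^1_0.
The interval has length L = 6, and Poincaré/coercivity depend only on L. Here a(u, u) = ∫(u')² + (7/2)·∫u².
Here c = 7/2 ≥ 1, so a(u,u) = ∫(u')² + c∫u² ≥ ∫(u')² + ∫u² = ||u||_{H^1}², i.e. α = 1 works. No larger α is possible: a(u,u) ≥ α||u||_{H^1}² means (1−α)∫(u')² ≥ (α−c)∫u², and for the modes u_n = sin(nπ(x−x₀)/L) (x₀ the left endpoint) one has ∫u_n²/∫(u_n')² = (L/(nπ))² → 0, so a(u_n,u_n)/||u_n||_{H^1}² → 1. Hence the optimal constant is α = 1.
Therefore α = 1.


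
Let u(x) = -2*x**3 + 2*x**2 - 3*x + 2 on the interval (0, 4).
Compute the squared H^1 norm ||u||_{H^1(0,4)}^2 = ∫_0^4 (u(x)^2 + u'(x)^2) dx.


||u||_{H^1}^2 = 1200628/105

The H^1 norm (squared) on an interval (0, L) is
  ||u||_{H^1}^2 = ∫_0^L u(x)^2 dx + ∫_0^L u'(x)^2 dx.
Compute u'(x) = -6*x**2 + 4*x - 3.
Then u(x)^2 = 4*x**6 - 8*x**5 + 16*x**4 - 20*x**3 + 17*x**2 - 12*x + 4 and u'(x)^2 = 36*x**4 - 48*x**3 + 52*x**2 - 24*x + 9.
Integrate each monomial from 0 to 4 using ∫_0^4 c·x^n dx = c·4^(n+1)/(n+1):
  ∫_0^4 u(x)^2 dx = ∫_0^4 (4*x^6 - 8*x^5 + 16*x^4 - 20*x^3 + 17*x^2 - 12*x + 4) dx. Term by term:
    ∫_0^4 4*x^6 dx = 65536/7;  ∫_0^4 -8*x^5 dx = -16384/3;  ∫_0^4 16*x^4 dx = 16384/5;
    ∫_0^4 -20*x^3 dx = -1280;  ∫_0^4 17*x^2 dx = 1088/3;  ∫_0^4 -12*x dx = -96;
    ∫_0^4 4 dx = 16.
  Sum: 65536/7 − 16384/3 + 16384/5 − 1280 + 1088/3 − 96 + 16 = 648944/105.
  ∫_0^4 u'(x)^2 dx = ∫_0^4 (36*x^4 - 48*x^3 + 52*x^2 - 24*x + 9) dx. Term by term:
    ∫_0^4 36*x^4 dx = 36864/5;  ∫_0^4 -48*x^3 dx = -3072;  ∫_0^4 52*x^2 dx = 3328/3;
    ∫_0^4 -24*x dx = -192;  ∫_0^4 9 dx = 36.
  Sum: 36864/5 − 3072 + 3328/3 − 192 + 36 = 78812/15.
Adding: ||u||_{H^1}^2 = 648944/105 + 78812/15 = 1200628/105.


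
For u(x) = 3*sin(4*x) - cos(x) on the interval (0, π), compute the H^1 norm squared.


||u||_{H^1(0,π)}^2 = -32/5 + 155*π/2

u'(x) = sin(x) + 12*cos(4*x).
Expand u² and (u')² and integrate term by term on (0, π), using: for integers n ≥ 1, ∫_0^π sin²(nx) dx = ∫_0^π cos²(nx) dx = π/2; for n ≠ n', ∫_0^π sin(nx)sin(n'x) dx = ∫_0^π cos(nx)cos(n'x) dx = 0; and by product-to-sum, ∫_0^π sin(nx)cos(n'x) dx = ½∫_0^π [sin((n+n')x) + sin((n−n')x)] dx, which is 0 when n+n' is even and 2n/(n²−n'²) when n+n' is odd (it need not vanish on (0, π)).
  u² squared terms: (-1)²·∫cos(x)² dx = 1·π/2 = π/2;  (3)²·∫sin(4x)² dx = 9·π/2 = 9*π/2.
  u² cross terms: 2·(-1)·(3)·∫cos(x)·sin(4x) dx = -6·(8/15) = -16/5.
  So ∫_0^π u² dx = π/2 + 9*π/2 − 16/5 = -16/5 + 5*π.
  (u')² squared terms: (12)²·∫cos(4x)² dx = 144·π/2 = 72*π;  (1)²·∫sin(x)² dx = 1·π/2 = π/2.
  (u')² cross terms: 2·(12)·(1)·∫cos(4x)·sin(x) dx = 24·(-2/15) = -16/5.
  So ∫_0^π (u')² dx = 72*π + π/2 − 16/5 = -16/5 + 145*π/2.
||u||_{H^1}^2 = (-16/5 + 5*π) + (-16/5 + 145*π/2) = -32/5 + 155*π/2.


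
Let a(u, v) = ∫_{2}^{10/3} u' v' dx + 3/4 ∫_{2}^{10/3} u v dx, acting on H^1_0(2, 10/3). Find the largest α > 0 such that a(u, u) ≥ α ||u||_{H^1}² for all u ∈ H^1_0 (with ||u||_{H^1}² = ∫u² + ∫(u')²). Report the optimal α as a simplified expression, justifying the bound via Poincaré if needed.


α = 3*(4 + 3*π^2)/(16 + 9*π^2)

Coercivity of a(·,·) on H^1_0(2, 10/3) means a(u, u) ≥ α ||u||_{H^1}² for every u ∈ H^1_0.
The interval has length L = 4/3, and Poincaré/coercivity depend only on L. Here a(u, u) = ∫(u')² + (3/4)·∫u².
Here 0 < c = 3/4 < 1. The condition a(u,u) ≥ α||u||_{H^1}² reads (1−α)∫(u')² ≥ (α−c)∫u². Any admissible α is ≤ 1 (rapidly oscillating u have ∫u²/∫(u')² → 0), and α = 1 would force 0 ≥ (1−c)∫u², impossible since c < 1; so 1−α > 0. By the sharp Poincaré inequality on H^1_0 of an interval of length L, ∫(u')² ≥ (π/L)²∫u² with equality for the first sine mode sin(π(x−x₀)/L) (x₀ the left endpoint), so the inequality holds for all u iff (1−α)(π/L)² ≥ α − c, i.e. α ≤ ((π/L)² + c)/((π/L)² + 1) = (1 + c(L/π)²)/(1 + (L/π)²). With (π/L)² = 9*π^2/16 and c = 3/4, the largest admissible constant is α = ((π/L)² + c)/((π/L)² + 1).
Simplifying, α = 3*(4 + 3*π^2)/(16 + 9*π^2).


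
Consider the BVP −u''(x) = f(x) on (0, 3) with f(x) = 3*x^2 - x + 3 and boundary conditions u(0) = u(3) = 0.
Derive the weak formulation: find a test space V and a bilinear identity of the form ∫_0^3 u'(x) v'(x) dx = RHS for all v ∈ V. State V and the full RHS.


V = H^1_0(0, 3) (so v(0) = v(3) = 0); weak form: ∫_0^3 u'v' dx = ∫_0^3 (3*x^2 - x + 3) v dx for all v ∈ V.

Multiply both sides by a test function v and integrate from 0 to 3:
  ∫_0^3 −u''(x) v(x) dx = ∫_0^3 f(x) v(x) dx.
Integrate the LHS by parts once:
  ∫_0^3 −u'' v dx = −[u'(x) v(x)]_0^3 + ∫_0^3 u'(x) v'(x) dx.
Thus ∫_0^3 u'(x) v'(x) dx = ∫_0^3 f(x) v(x) dx + [u'(x) v(x)]_0^3.
Choose V so that boundary terms are either known or forced to vanish.
u is Dirichlet: u(0) = u(3) = 0. Let V = H^1_0(0, 3); then v(0) = v(3) = 0, and [u' v]_0^3 = 0.
Weak formulation: find u (satisfying any essential BC) such that ∫_0^3 u'(x) v'(x) dx = ∫_0^3 f v dx for all v ∈ V.
Substituting f(x) = 3*x^2 - x + 3, the right-hand side is ∫_0^3 (3*x^2 - x + 3) v dx.


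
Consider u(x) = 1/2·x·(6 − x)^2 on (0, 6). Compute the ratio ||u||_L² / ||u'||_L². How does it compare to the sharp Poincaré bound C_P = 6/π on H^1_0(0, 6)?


||u||_L² / ||u'||_L² = 3*sqrt(14)/7 < C_P = 6/π.

u(x) = 1/2·x·(6 − x)^2, so u'(x) = 3*(x/2 - 3)*(x - 2).
u(x) = 1/2·x·(6 − x)^2 vanishes at x = 0 and x = 6, so u ∈ H^1_0(0, 6). Differentiate via the product rule and integrate the resulting polynomials term by term.
  ∫_0^6 u² dx = ∫_0^6 (x^6/4 - 6*x^5 + 54*x^4 - 216*x^3 + 324*x^2) dx. Term by term:
    ∫_0^6 x^6/4 dx = 69984/7;  ∫_0^6 -6*x^5 dx = -46656;  ∫_0^6 54*x^4 dx = 419904/5;
    ∫_0^6 -216*x^3 dx = -69984;  ∫_0^6 324*x^2 dx = 23328.
  Sum: 69984/7 − 46656 + 419904/5 − 69984 + 23328 = 23328/35.
  ∫_0^6 (u')² dx = ∫_0^6 (9*x^4/4 - 36*x^3 + 198*x^2 - 432*x + 324) dx. Term by term:
    ∫_0^6 9*x^4/4 dx = 17496/5;  ∫_0^6 -36*x^3 dx = -11664;  ∫_0^6 198*x^2 dx = 14256;
    ∫_0^6 -432*x dx = -7776;  ∫_0^6 324 dx = 1944.
  Sum: 17496/5 − 11664 + 14256 − 7776 + 1944 = 1296/5.
∫_0^6 u² dx = 23328/35, so ||u||_L² = 108*sqrt(70)/35.
∫_0^6 (u')² dx = 1296/5, so ||u'||_L² = 36*sqrt(5)/5.
Ratio ||u||_L² / ||u'||_L² = 3*sqrt(14)/7.
Sharp Poincaré constant on H^1_0(0, 6) is C_P = L/π = 6/π, achieved by sin(π/6·x).
A polynomial bump cannot attain the sharp Poincaré constant (only the first sine eigenfunction does), so the ratio is strictly less than C_P, consistent with ||u||_L² ≤ C_P ||u'||_L².


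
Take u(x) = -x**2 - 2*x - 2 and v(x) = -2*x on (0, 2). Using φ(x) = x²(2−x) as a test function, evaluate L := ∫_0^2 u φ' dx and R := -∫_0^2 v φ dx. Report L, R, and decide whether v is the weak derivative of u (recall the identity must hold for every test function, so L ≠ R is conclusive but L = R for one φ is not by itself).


LHS = 88/15, RHS = 16/5. No, v is not the weak derivative of u.

u(x) = -x**2 - 2*x - 2, classical derivative u'(x) = -2*x - 2.
φ(x) = x²(2−x), so φ'(x) = x*(4 - 3*x).
Note φ(0) = φ(2) = 0, so the boundary term u·φ vanishes.
LHS = ∫_0^2 u(x) φ'(x) dx = ∫_0^2 (3*x^4 + 2*x^3 - 2*x^2 - 8*x) dx. Term by term:
  ∫_0^2 3*x^4 dx = 96/5;  ∫_0^2 2*x^3 dx = 8;  ∫_0^2 -2*x^2 dx = -16/3;
  ∫_0^2 -8*x dx = -16.
Sum: 96/5 + 8 − 16/3 − 16 = 88/15.
So LHS = 88/15.
∫_0^2 v(x) φ(x) dx = ∫_0^2 (2*x^4 - 4*x^3) dx. Term by term:
  ∫_0^2 2*x^4 dx = 64/5;  ∫_0^2 -4*x^3 dx = -16.
Sum: 64/5 − 16 = -16/5.
So RHS = -∫_0^2 v(x) φ(x) dx = 16/5.
LHS − RHS = 8/3 ≠ 0, so the identity fails.
(For a valid weak derivative the identity must hold for EVERY test function, in particular this one. The failure shows v is NOT the weak derivative of u.)
Correct weak derivative would be u'(x) = -2*x - 2.


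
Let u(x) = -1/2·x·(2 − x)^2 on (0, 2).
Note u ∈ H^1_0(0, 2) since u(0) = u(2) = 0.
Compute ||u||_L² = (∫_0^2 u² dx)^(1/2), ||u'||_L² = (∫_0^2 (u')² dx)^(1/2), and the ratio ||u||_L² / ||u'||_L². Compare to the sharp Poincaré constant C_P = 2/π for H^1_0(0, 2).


||u||_L² / ||u'||_L² = sqrt(14)/7 < C_P = 2/π.

u(x) = -1/2·x·(2 − x)^2, so u'(x) = (2 - 3*x)*(x/2 - 1).
u(x) = -1/2·x·(2 − x)^2 vanishes at x = 0 and x = 2, so u ∈ H^1_0(0, 2). Differentiate via the product rule and integrate the resulting polynomials term by term.
  ∫_0^2 u² dx = ∫_0^2 (x^6/4 - 2*x^5 + 6*x^4 - 8*x^3 + 4*x^2) dx. Term by term:
    ∫_0^2 x^6/4 dx = 32/7;  ∫_0^2 -2*x^5 dx = -64/3;  ∫_0^2 6*x^4 dx = 192/5;
    ∫_0^2 -8*x^3 dx = -32;  ∫_0^2 4*x^2 dx = 32/3.
  Sum: 32/7 − 64/3 + 192/5 − 32 + 32/3 = 32/105.
  ∫_0^2 (u')² dx = ∫_0^2 (9*x^4/4 - 12*x^3 + 22*x^2 - 16*x + 4) dx. Term by term:
    ∫_0^2 9*x^4/4 dx = 72/5;  ∫_0^2 -12*x^3 dx = -48;  ∫_0^2 22*x^2 dx = 176/3;
    ∫_0^2 -16*x dx = -32;  ∫_0^2 4 dx = 8.
  Sum: 72/5 − 48 + 176/3 − 32 + 8 = 16/15.
∫_0^2 u² dx = 32/105, so ||u||_L² = 4*sqrt(210)/105.
∫_0^2 (u')² dx = 16/15, so ||u'||_L² = 4*sqrt(15)/15.
Ratio ||u||_L² / ||u'||_L² = sqrt(14)/7.
Sharp Poincaré constant on H^1_0(0, 2) is C_P = L/π = 2/π, achieved by sin(π/2·x).
A polynomial bump cannot attain the sharp Poincaré constant (only the first sine eigenfunction does), so the ratio is strictly less than C_P, consistent with ||u||_L² ≤ C_P ||u'||_L².


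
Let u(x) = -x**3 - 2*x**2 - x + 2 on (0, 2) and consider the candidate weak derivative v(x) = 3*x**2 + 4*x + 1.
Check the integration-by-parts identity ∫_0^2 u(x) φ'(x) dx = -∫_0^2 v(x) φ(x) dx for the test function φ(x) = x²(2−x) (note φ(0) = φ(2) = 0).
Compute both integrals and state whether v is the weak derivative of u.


LHS = 212/15, RHS = -212/15. No, v is not the weak derivative of u.

u(x) = -x**3 - 2*x**2 - x + 2, classical derivative u'(x) = -3*x**2 - 4*x - 1.
φ(x) = x²(2−x), so φ'(x) = x*(4 - 3*x).
Note φ(0) = φ(2) = 0, so the boundary term u·φ vanishes.
LHS = ∫_0^2 u(x) φ'(x) dx = ∫_0^2 (3*x^5 + 2*x^4 - 5*x^3 - 10*x^2 + 8*x) dx. Term by term:
  ∫_0^2 3*x^5 dx = 32;  ∫_0^2 2*x^4 dx = 64/5;  ∫_0^2 -5*x^3 dx = -20;
  ∫_0^2 -10*x^2 dx = -80/3;  ∫_0^2 8*x dx = 16.
Sum: 32 + 64/5 − 20 − 80/3 + 16 = 212/15.
So LHS = 212/15.
∫_0^2 v(x) φ(x) dx = ∫_0^2 (-3*x^5 + 2*x^4 + 7*x^3 + 2*x^2) dx. Term by term:
  ∫_0^2 -3*x^5 dx = -32;  ∫_0^2 2*x^4 dx = 64/5;  ∫_0^2 7*x^3 dx = 28;
  ∫_0^2 2*x^2 dx = 16/3.
Sum: -32 + 64/5 + 28 + 16/3 = 212/15.
So RHS = -∫_0^2 v(x) φ(x) dx = -212/15.
LHS − RHS = 424/15 ≠ 0, so the identity fails.
(For a valid weak derivative the identity must hold for EVERY test function, in particular this one. The failure shows v is NOT the weak derivative of u.)
Correct weak derivative would be u'(x) = -3*x**2 - 4*x - 1.


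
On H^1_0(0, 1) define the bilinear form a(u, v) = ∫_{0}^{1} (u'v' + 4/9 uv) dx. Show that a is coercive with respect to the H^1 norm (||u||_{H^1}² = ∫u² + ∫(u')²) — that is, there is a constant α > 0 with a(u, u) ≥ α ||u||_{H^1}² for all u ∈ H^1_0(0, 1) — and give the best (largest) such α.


α = (4/9 + π^2)/(1 + π^2)

Coercivity of a(·,·) on H^1_0(0, 1) means a(u, u) ≥ α ||u||_{H^1}² for every u ∈ H^1_0.
The interval has length L = 1, and Poincaré/coercivity depend only on L. Here a(u, u) = ∫(u')² + (4/9)·∫u².
Here 0 < c = 4/9 < 1. The condition a(u,u) ≥ α||u||_{H^1}² reads (1−α)∫(u')² ≥ (α−c)∫u². Any admissible α is ≤ 1 (rapidly oscillating u have ∫u²/∫(u')² → 0), and α = 1 would force 0 ≥ (1−c)∫u², impossible since c < 1; so 1−α > 0. By the sharp Poincaré inequality on H^1_0 of an interval of length L, ∫(u')² ≥ (π/L)²∫u² with equality for the first sine mode sin(π(x−x₀)/L) (x₀ the left endpoint), so the inequality holds for all u iff (1−α)(π/L)² ≥ α − c, i.e. α ≤ ((π/L)² + c)/((π/L)² + 1) = (1 + c(L/π)²)/(1 + (L/π)²). With (π/L)² = π^2 and c = 4/9, the largest admissible constant is α = ((π/L)² + c)/((π/L)² + 1).
Simplifying, α = (4/9 + π^2)/(1 + π^2).


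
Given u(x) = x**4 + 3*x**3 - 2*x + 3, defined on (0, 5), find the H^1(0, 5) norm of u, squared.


||u||_{H^1}^2 = 254986955/252

The H^1 norm (squared) on an interval (0, L) is
  ||u||_{H^1}^2 = ∫_0^L u(x)^2 dx + ∫_0^L u'(x)^2 dx.
Compute u'(x) = 4*x**3 + 9*x**2 - 2.
Then u(x)^2 = x**8 + 6*x**7 + 9*x**6 - 4*x**5 - 6*x**4 + 18*x**3 + 4*x**2 - 12*x + 9 and u'(x)^2 = 16*x**6 + 72*x**5 + 81*x**4 - 16*x**3 - 36*x**2 + 4.
Integrate each monomial from 0 to 5 using ∫_0^5 c·x^n dx = c·5^(n+1)/(n+1):
  ∫_0^5 u(x)^2 dx = ∫_0^5 (x^8 + 6*x^7 + 9*x^6 - 4*x^5 - 6*x^4 + 18*x^3 + 4*x^2 - 12*x + 9) dx. Term by term:
    ∫_0^5 x^8 dx = 1953125/9;  ∫_0^5 6*x^7 dx = 1171875/4;  ∫_0^5 9*x^6 dx = 703125/7;
    ∫_0^5 -4*x^5 dx = -31250/3;  ∫_0^5 -6*x^4 dx = -3750;  ∫_0^5 18*x^3 dx = 5625/2;
    ∫_0^5 4*x^2 dx = 500/3;  ∫_0^5 -12*x dx = -150;  ∫_0^5 9 dx = 45.
  Sum: 1953125/9 + 1171875/4 + 703125/7 − 31250/3 − 3750 + 5625/2 + 500/3 − 150 + 45 = 150982415/252.
  ∫_0^5 u'(x)^2 dx = ∫_0^5 (16*x^6 + 72*x^5 + 81*x^4 - 16*x^3 - 36*x^2 + 4) dx. Term by term:
    ∫_0^5 16*x^6 dx = 1250000/7;  ∫_0^5 72*x^5 dx = 187500;  ∫_0^5 81*x^4 dx = 50625;
    ∫_0^5 -16*x^3 dx = -2500;  ∫_0^5 -36*x^2 dx = -1500;  ∫_0^5 4 dx = 20.
  Sum: 1250000/7 + 187500 + 50625 − 2500 − 1500 + 20 = 2889015/7.
Adding: ||u||_{H^1}^2 = 150982415/252 + 2889015/7 = 254986955/252.


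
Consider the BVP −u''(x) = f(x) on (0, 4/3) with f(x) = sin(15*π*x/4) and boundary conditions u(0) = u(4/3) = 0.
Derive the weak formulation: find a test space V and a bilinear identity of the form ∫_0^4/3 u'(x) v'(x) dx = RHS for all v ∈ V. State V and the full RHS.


V = H^1_0(0, 4/3) (so v(0) = v(4/3) = 0); weak form: ∫_0^4/3 u'v' dx = ∫_0^4/3 (sin(15*π*x/4)) v dx for all v ∈ V.

Multiply both sides by a test function v and integrate from 0 to 4/3:
  ∫_0^4/3 −u''(x) v(x) dx = ∫_0^4/3 f(x) v(x) dx.
Integrate the LHS by parts once:
  ∫_0^4/3 −u'' v dx = −[u'(x) v(x)]_0^4/3 + ∫_0^4/3 u'(x) v'(x) dx.
Thus ∫_0^4/3 u'(x) v'(x) dx = ∫_0^4/3 f(x) v(x) dx + [u'(x) v(x)]_0^4/3.
Choose V so that boundary terms are either known or forced to vanish.
u is Dirichlet: u(0) = u(4/3) = 0. Let V = H^1_0(0, 4/3); then v(0) = v(4/3) = 0, and [u' v]_0^4/3 = 0.
Weak formulation: find u (satisfying any essential BC) such that ∫_0^4/3 u'(x) v'(x) dx = ∫_0^4/3 f v dx for all v ∈ V.
Substituting f(x) = sin(15*π*x/4), the right-hand side is ∫_0^4/3 (sin(15*π*x/4)) v dx.


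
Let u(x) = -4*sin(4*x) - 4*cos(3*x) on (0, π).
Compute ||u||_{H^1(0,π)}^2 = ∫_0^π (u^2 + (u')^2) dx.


||u||_{H^1(0,π)}^2 = 2560/7 + 216*π

u'(x) = 12*sin(3*x) - 16*cos(4*x).
Expand u² and (u')² and integrate term by term on (0, π), using: for integers n ≥ 1, ∫_0^π sin²(nx) dx = ∫_0^π cos²(nx) dx = π/2; for n ≠ n', ∫_0^π sin(nx)sin(n'x) dx = ∫_0^π cos(nx)cos(n'x) dx = 0; and by product-to-sum, ∫_0^π sin(nx)cos(n'x) dx = ½∫_0^π [sin((n+n')x) + sin((n−n')x)] dx, which is 0 when n+n' is even and 2n/(n²−n'²) when n+n' is odd (it need not vanish on (0, π)).
  u² squared terms: (-4)²·∫cos(3x)² dx = 16·π/2 = 8*π;  (-4)²·∫sin(4x)² dx = 16·π/2 = 8*π.
  u² cross terms: 2·(-4)·(-4)·∫cos(3x)·sin(4x) dx = 32·(8/7) = 256/7.
  So ∫_0^π u² dx = 8*π + 8*π + 256/7 = 256/7 + 16*π.
  (u')² squared terms: (-16)²·∫cos(4x)² dx = 256·π/2 = 128*π;  (12)²·∫sin(3x)² dx = 144·π/2 = 72*π.
  (u')² cross terms: 2·(-16)·(12)·∫cos(4x)·sin(3x) dx = -384·(-6/7) = 2304/7.
  So ∫_0^π (u')² dx = 128*π + 72*π + 2304/7 = 2304/7 + 200*π.
||u||_{H^1}^2 = (256/7 + 16*π) + (2304/7 + 200*π) = 2560/7 + 216*π.


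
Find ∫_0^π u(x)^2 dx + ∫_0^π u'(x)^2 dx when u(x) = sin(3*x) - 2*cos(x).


||u||_{H^1(0,π)}^2 = 9*π

u'(x) = 2*sin(x) + 3*cos(3*x).
Expand u² and (u')² and integrate term by term on (0, π), using: for integers n ≥ 1, ∫_0^π sin²(nx) dx = ∫_0^π cos²(nx) dx = π/2; for n ≠ n', ∫_0^π sin(nx)sin(n'x) dx = ∫_0^π cos(nx)cos(n'x) dx = 0; and by product-to-sum, ∫_0^π sin(nx)cos(n'x) dx = ½∫_0^π [sin((n+n')x) + sin((n−n')x)] dx, which is 0 when n+n' is even and 2n/(n²−n'²) when n+n' is odd (it need not vanish on (0, π)).
  u² squared terms: (-2)²·∫cos(x)² dx = 4·π/2 = 2*π;  (1)²·∫sin(3x)² dx = 1·π/2 = π/2.
  u² cross terms: 2·(-2)·(1)·∫cos(x)·sin(3x) dx = -4·(0) = 0.
  So ∫_0^π u² dx = 2*π + π/2 + 0 = 5*π/2.
  (u')² squared terms: (2)²·∫sin(x)² dx = 4·π/2 = 2*π;  (3)²·∫cos(3x)² dx = 9·π/2 = 9*π/2.
  (u')² cross terms: 2·(2)·(3)·∫sin(x)·cos(3x) dx = 12·(0) = 0.
  So ∫_0^π (u')² dx = 2*π + 9*π/2 + 0 = 13*π/2.
||u||_{H^1}^2 = (5*π/2) + (13*π/2) = 9*π.


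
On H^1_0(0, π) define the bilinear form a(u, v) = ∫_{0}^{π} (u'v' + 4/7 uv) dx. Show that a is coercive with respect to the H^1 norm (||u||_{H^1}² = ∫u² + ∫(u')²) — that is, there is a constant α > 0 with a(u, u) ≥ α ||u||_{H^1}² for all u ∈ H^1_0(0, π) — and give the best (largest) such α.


α = 11/14

Coercivity of a(·,·) on H^1_0(0, π) means a(u, u) ≥ α ||u||_{H^1}² for every u ∈ H^1_0.
The interval has length L = π, and Poincaré/coercivity depend only on L. Here a(u, u) = ∫(u')² + (4/7)·∫u².
Here 0 < c = 4/7 < 1. The condition a(u,u) ≥ α||u||_{H^1}² reads (1−α)∫(u')² ≥ (α−c)∫u². Any admissible α is ≤ 1 (rapidly oscillating u have ∫u²/∫(u')² → 0), and α = 1 would force 0 ≥ (1−c)∫u², impossible since c < 1; so 1−α > 0. By the sharp Poincaré inequality on H^1_0 of an interval of length L, ∫(u')² ≥ (π/L)²∫u² with equality for the first sine mode sin(π(x−x₀)/L) (x₀ the left endpoint), so the inequality holds for all u iff (1−α)(π/L)² ≥ α − c, i.e. α ≤ ((π/L)² + c)/((π/L)² + 1) = (1 + c(L/π)²)/(1 + (L/π)²). With (π/L)² = 1 and c = 4/7, the largest admissible constant is α = ((π/L)² + c)/((π/L)² + 1).
Simplifying, α = 11/14.


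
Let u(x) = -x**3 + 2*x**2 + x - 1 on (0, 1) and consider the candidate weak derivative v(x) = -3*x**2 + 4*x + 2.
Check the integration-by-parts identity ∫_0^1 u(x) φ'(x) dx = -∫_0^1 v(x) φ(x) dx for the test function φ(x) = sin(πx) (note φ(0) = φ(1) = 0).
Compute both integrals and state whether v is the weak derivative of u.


LHS = -3/π - 12/π^3, RHS = -5/π - 12/π^3. No, v is not the weak derivative of u.

u(x) = -x**3 + 2*x**2 + x - 1, classical derivative u'(x) = -3*x**2 + 4*x + 1.
φ(x) = sin(πx), so φ'(x) = π*cos(π*x).
Note φ(0) = φ(1) = 0, so the boundary term u·φ vanishes.
LHS = ∫_0^1 u(x) φ'(x) dx = ∫_0^1 (-π*x^3*cos(π*x) + 2*π*x^2*cos(π*x) + π*x*cos(π*x) - π*cos(π*x)) dx. Term by term:
  ∫_0^1 -π*cos(π*x) dx = 0;  ∫_0^1 π*x*cos(π*x) dx = -2/π;  ∫_0^1 -π*x^3*cos(π*x) dx = -12/π^3 + 3/π;
  ∫_0^1 2*π*x^2*cos(π*x) dx = -4/π.
Sum: 0 − 2/π + -12/π^3 + 3/π − 4/π = -3/π - 12/π^3.
So LHS = -3/π - 12/π^3.
∫_0^1 v(x) φ(x) dx = ∫_0^1 (-3*x^2*sin(π*x) + 4*x*sin(π*x) + 2*sin(π*x)) dx. Term by term:
  ∫_0^1 2*sin(π*x) dx = 4/π;  ∫_0^1 -3*x^2*sin(π*x) dx = -3/π + 12/π^3;  ∫_0^1 4*x*sin(π*x) dx = 4/π.
Sum: 4/π + -3/π + 12/π^3 + 4/π = 12/π^3 + 5/π.
So RHS = -∫_0^1 v(x) φ(x) dx = -5/π - 12/π^3.
LHS − RHS = 2/π ≠ 0, so the identity fails.
(For a valid weak derivative the identity must hold for EVERY test function, in particular this one. The failure shows v is NOT the weak derivative of u.)
Correct weak derivative would be u'(x) = -3*x**2 + 4*x + 1.


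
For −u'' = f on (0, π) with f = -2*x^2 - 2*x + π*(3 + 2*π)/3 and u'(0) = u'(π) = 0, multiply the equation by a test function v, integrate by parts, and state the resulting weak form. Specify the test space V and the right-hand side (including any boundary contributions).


V = H^1(0, π) (no boundary constraint on v; u is determined up to an additive constant); weak form: ∫_0^π u'v' dx = ∫_0^π (-2*x^2 - 2*x + π*(3 + 2*π)/3) v dx for all v ∈ V.

Multiply both sides by a test function v and integrate from 0 to π:
  ∫_0^π −u''(x) v(x) dx = ∫_0^π f(x) v(x) dx.
Integrate the LHS by parts once:
  ∫_0^π −u'' v dx = −[u'(x) v(x)]_0^π + ∫_0^π u'(x) v'(x) dx.
Thus ∫_0^π u'(x) v'(x) dx = ∫_0^π f(x) v(x) dx + [u'(x) v(x)]_0^π.
Choose V so that boundary terms are either known or forced to vanish.
u has homogeneous Neumann: u'(0) = u'(π) = 0. So [u' v]_0^π = 0·v(π) − 0·v(0) = 0 for any v; take V = H^1(0, π).
Weak formulation: find u (satisfying any essential BC) such that ∫_0^π u'(x) v'(x) dx = ∫_0^π f v dx for all v ∈ V (homogeneous Neumann, so boundary terms vanish).
Substituting f(x) = -2*x^2 - 2*x + π*(3 + 2*π)/3, the right-hand side is ∫_0^π (-2*x^2 - 2*x + π*(3 + 2*π)/3) v dx.
Compatibility check (pure Neumann): taking v ≡ 1 ∈ V gives 0 = ∫_0^π f dx + (0) − (0), i.e. ∫_0^π f dx must equal u'(0) − u'(π) = 0. Indeed ∫_0^π (-2*x^2 - 2*x + π*(3 + 2*π)/3) dx = 0, so the data are compatible. The solution is then unique only up to an additive constant (fix it e.g. by requiring ∫_0^π u dx = 0).


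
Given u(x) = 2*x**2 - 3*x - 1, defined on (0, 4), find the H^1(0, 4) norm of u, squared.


||u||_{H^1}^2 = 1976/5

The H^1 norm (squared) on an interval (0, L) is
  ||u||_{H^1}^2 = ∫_0^L u(x)^2 dx + ∫_0^L u'(x)^2 dx.
Compute u'(x) = 4*x - 3.
Then u(x)^2 = 4*x**4 - 12*x**3 + 5*x**2 + 6*x + 1 and u'(x)^2 = 16*x**2 - 24*x + 9.
Integrate each monomial from 0 to 4 using ∫_0^4 c·x^n dx = c·4^(n+1)/(n+1):
  ∫_0^4 u(x)^2 dx = ∫_0^4 (4*x^4 - 12*x^3 + 5*x^2 + 6*x + 1) dx. Term by term:
    ∫_0^4 4*x^4 dx = 4096/5;  ∫_0^4 -12*x^3 dx = -768;  ∫_0^4 5*x^2 dx = 320/3;
    ∫_0^4 6*x dx = 48;  ∫_0^4 1 dx = 4.
  Sum: 4096/5 − 768 + 320/3 + 48 + 4 = 3148/15.
  ∫_0^4 u'(x)^2 dx = ∫_0^4 (16*x^2 - 24*x + 9) dx. Term by term:
    ∫_0^4 16*x^2 dx = 1024/3;  ∫_0^4 -24*x dx = -192;  ∫_0^4 9 dx = 36.
  Sum: 1024/3 − 192 + 36 = 556/3.
Adding: ||u||_{H^1}^2 = 3148/15 + 556/3 = 1976/5.


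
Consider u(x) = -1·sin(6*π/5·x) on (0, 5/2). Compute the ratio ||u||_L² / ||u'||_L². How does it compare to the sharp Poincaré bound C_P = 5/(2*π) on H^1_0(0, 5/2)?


||u||_L² / ||u'||_L² = 5/(6*π) < C_P = 5/(2*π).

u(x) = -1·sin(6*π/5·x), so u'(x) = -6*π*cos(6*π*x/5)/5.
Writing u(x) = A·sin(kπx/L) with A = -1 and k = 3, use ∫_0^L sin²(kπx/L) dx = L/2 and ∫_0^L cos²(kπx/L) dx = L/2.
u² = 1·sin²(6*π/5·x) and (u')² = 36*π^2/25·cos²(6*π/5·x), and each of sin², cos² integrates to L/2 = 5/4 over (0, 5/2).
∫_0^5/2 u² dx = 5/4, so ||u||_L² = sqrt(5)/2.
∫_0^5/2 (u')² dx = 9*π^2/5, so ||u'||_L² = 3*sqrt(5)*π/5.
Ratio ||u||_L² / ||u'||_L² = 5/(6*π).
Sharp Poincaré constant on H^1_0(0, 5/2) is C_P = L/π = 5/(2*π), achieved by sin(2*π/5·x).
This is the k = 3 harmonic; the ratio L/(kπ) is strictly less than C_P = L/π, consistent with the sharp inequality ||u||_L² ≤ C_P ||u'||_L².


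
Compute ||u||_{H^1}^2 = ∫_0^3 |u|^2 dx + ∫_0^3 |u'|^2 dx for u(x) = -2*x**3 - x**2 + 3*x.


||u||_{H^1}^2 = 43137/14

The H^1 norm (squared) on an interval (0, L) is
  ||u||_{H^1}^2 = ∫_0^L u(x)^2 dx + ∫_0^L u'(x)^2 dx.
Compute u'(x) = -6*x**2 - 2*x + 3.
Then u(x)^2 = 4*x**6 + 4*x**5 - 11*x**4 - 6*x**3 + 9*x**2 and u'(x)^2 = 36*x**4 + 24*x**3 - 32*x**2 - 12*x + 9.
Integrate each monomial from 0 to 3 using ∫_0^3 c·x^n dx = c·3^(n+1)/(n+1):
  ∫_0^3 u(x)^2 dx = ∫_0^3 (4*x^6 + 4*x^5 - 11*x^4 - 6*x^3 + 9*x^2) dx. Term by term:
    ∫_0^3 4*x^6 dx = 8748/7;  ∫_0^3 4*x^5 dx = 486;  ∫_0^3 -11*x^4 dx = -2673/5;
    ∫_0^3 -6*x^3 dx = -243/2;  ∫_0^3 9*x^2 dx = 81.
  Sum: 8748/7 + 486 − 2673/5 − 243/2 + 81 = 81243/70.
  ∫_0^3 u'(x)^2 dx = ∫_0^3 (36*x^4 + 24*x^3 - 32*x^2 - 12*x + 9) dx. Term by term:
    ∫_0^3 36*x^4 dx = 8748/5;  ∫_0^3 24*x^3 dx = 486;  ∫_0^3 -32*x^2 dx = -288;
    ∫_0^3 -12*x dx = -54;  ∫_0^3 9 dx = 27.
  Sum: 8748/5 + 486 − 288 − 54 + 27 = 9603/5.
Adding: ||u||_{H^1}^2 = 81243/70 + 9603/5 = 43137/14.


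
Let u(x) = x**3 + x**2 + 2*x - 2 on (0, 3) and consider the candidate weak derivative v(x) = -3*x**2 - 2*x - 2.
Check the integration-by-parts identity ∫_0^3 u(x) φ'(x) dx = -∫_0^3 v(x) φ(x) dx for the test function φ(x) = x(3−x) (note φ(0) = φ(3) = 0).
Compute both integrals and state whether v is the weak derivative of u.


LHS = -1179/20, RHS = 1179/20. No, v is not the weak derivative of u.

u(x) = x**3 + x**2 + 2*x - 2, classical derivative u'(x) = 3*x**2 + 2*x + 2.
φ(x) = x(3−x), so φ'(x) = 3 - 2*x.
Note φ(0) = φ(3) = 0, so the boundary term u·φ vanishes.
LHS = ∫_0^3 u(x) φ'(x) dx = ∫_0^3 (-2*x^4 + x^3 - x^2 + 10*x - 6) dx. Term by term:
  ∫_0^3 -2*x^4 dx = -486/5;  ∫_0^3 x^3 dx = 81/4;  ∫_0^3 -x^2 dx = -9;
  ∫_0^3 10*x dx = 45;  ∫_0^3 -6 dx = -18.
Sum: -486/5 + 81/4 − 9 + 45 − 18 = -1179/20.
So LHS = -1179/20.
∫_0^3 v(x) φ(x) dx = ∫_0^3 (3*x^4 - 7*x^3 - 4*x^2 - 6*x) dx. Term by term:
  ∫_0^3 3*x^4 dx = 729/5;  ∫_0^3 -7*x^3 dx = -567/4;  ∫_0^3 -4*x^2 dx = -36;
  ∫_0^3 -6*x dx = -27.
Sum: 729/5 − 567/4 − 36 − 27 = -1179/20.
So RHS = -∫_0^3 v(x) φ(x) dx = 1179/20.
LHS − RHS = -1179/10 ≠ 0, so the identity fails.
(For a valid weak derivative the identity must hold for EVERY test function, in particular this one. The failure shows v is NOT the weak derivative of u.)
Correct weak derivative would be u'(x) = 3*x**2 + 2*x + 2.


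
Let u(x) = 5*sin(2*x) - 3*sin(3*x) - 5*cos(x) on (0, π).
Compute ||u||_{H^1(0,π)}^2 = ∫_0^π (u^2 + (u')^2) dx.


||u||_{H^1(0,π)}^2 = -400/3 + 265*π/2

u'(x) = 5*sin(x) + 10*cos(2*x) - 9*cos(3*x).
Expand u² and (u')² and integrate term by term on (0, π), using: for integers n ≥ 1, ∫_0^π sin²(nx) dx = ∫_0^π cos²(nx) dx = π/2; for n ≠ n', ∫_0^π sin(nx)sin(n'x) dx = ∫_0^π cos(nx)cos(n'x) dx = 0; and by product-to-sum, ∫_0^π sin(nx)cos(n'x) dx = ½∫_0^π [sin((n+n')x) + sin((n−n')x)] dx, which is 0 when n+n' is even and 2n/(n²−n'²) when n+n' is odd (it need not vanish on (0, π)).
  u² squared terms: (-5)²·∫cos(x)² dx = 25·π/2 = 25*π/2;  (-3)²·∫sin(3x)² dx = 9·π/2 = 9*π/2;  (5)²·∫sin(2x)² dx = 25·π/2 = 25*π/2.
  u² cross terms: 2·(-5)·(-3)·∫cos(x)·sin(3x) dx = 30·(0) = 0;  2·(-5)·(5)·∫cos(x)·sin(2x) dx = -50·(4/3) = -200/3;  2·(-3)·(5)·∫sin(3x)·sin(2x) dx = -30·(0) = 0.
  So ∫_0^π u² dx = 25*π/2 + 9*π/2 + 25*π/2 + 0 − 200/3 + 0 = -200/3 + 59*π/2.
  (u')² squared terms: (-9)²·∫cos(3x)² dx = 81·π/2 = 81*π/2;  (5)²·∫sin(x)² dx = 25·π/2 = 25*π/2;  (10)²·∫cos(2x)² dx = 100·π/2 = 50*π.
  (u')² cross terms: 2·(-9)·(5)·∫cos(3x)·sin(x) dx = -90·(0) = 0;  2·(-9)·(10)·∫cos(3x)·cos(2x) dx = -180·(0) = 0;  2·(5)·(10)·∫sin(x)·cos(2x) dx = 100·(-2/3) = -200/3.
  So ∫_0^π (u')² dx = 81*π/2 + 25*π/2 + 50*π + 0 + 0 − 200/3 = -200/3 + 103*π.
||u||_{H^1}^2 = (-200/3 + 59*π/2) + (-200/3 + 103*π) = -400/3 + 265*π/2.


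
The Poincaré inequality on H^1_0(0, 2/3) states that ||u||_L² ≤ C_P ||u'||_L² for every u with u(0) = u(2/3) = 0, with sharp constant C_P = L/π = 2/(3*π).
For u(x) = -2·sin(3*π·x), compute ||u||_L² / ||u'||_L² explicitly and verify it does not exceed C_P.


||u||_L² / ||u'||_L² = 1/(3*π) < C_P = 2/(3*π).

u(x) = -2·sin(3*π·x), so u'(x) = -6*π*cos(3*π*x).
Writing u(x) = A·sin(kπx/L) with A = -2 and k = 2, use ∫_0^L sin²(kπx/L) dx = L/2 and ∫_0^L cos²(kπx/L) dx = L/2.
u² = 4·sin²(3*π·x) and (u')² = 36*π^2·cos²(3*π·x), and each of sin², cos² integrates to L/2 = 1/3 over (0, 2/3).
∫_0^2/3 u² dx = 4/3, so ||u||_L² = 2*sqrt(3)/3.
∫_0^2/3 (u')² dx = 12*π^2, so ||u'||_L² = 2*sqrt(3)*π.
Ratio ||u||_L² / ||u'||_L² = 1/(3*π).
Sharp Poincaré constant on H^1_0(0, 2/3) is C_P = L/π = 2/(3*π), achieved by sin(3*π/2·x).
This is the k = 2 harmonic; the ratio L/(kπ) is strictly less than C_P = L/π, consistent with the sharp inequality ||u||_L² ≤ C_P ||u'||_L².


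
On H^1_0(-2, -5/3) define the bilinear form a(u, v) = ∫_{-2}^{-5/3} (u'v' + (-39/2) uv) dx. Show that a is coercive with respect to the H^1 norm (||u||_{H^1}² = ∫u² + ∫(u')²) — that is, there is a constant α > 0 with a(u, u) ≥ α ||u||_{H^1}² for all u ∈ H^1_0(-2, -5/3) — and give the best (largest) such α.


α = 3*(-13 + 6*π^2)/(2*(1 + 9*π^2))

Coercivity of a(·,·) on H^1_0(-2, -5/3) means a(u, u) ≥ α ||u||_{H^1}² for every u ∈ H^1_0.
The interval has length L = 1/3, and Poincaré/coercivity depend only on L. Here a(u, u) = ∫(u')² + (-39/2)·∫u².
Here c = -39/2 < 0 with |c| < (π/L)² = 9*π^2, so coercivity still holds. The condition a(u,u) ≥ α||u||_{H^1}² reads (1−α)∫(u')² ≥ (α−c)∫u². Any admissible α is ≤ 1 (rapidly oscillating u have ∫u²/∫(u')² → 0), and α = 1 would force 0 ≥ (1−c)∫u², impossible since c < 1; so 1−α > 0. By the sharp Poincaré inequality on H^1_0 of an interval of length L, ∫(u')² ≥ (π/L)²∫u² with equality for the first sine mode sin(π(x−x₀)/L) (x₀ the left endpoint), so the inequality holds for all u iff (1−α)(π/L)² ≥ α − c, i.e. α ≤ ((π/L)² + c)/((π/L)² + 1) = (1 + c(L/π)²)/(1 + (L/π)²). (Direct route, valid since c ≤ 0: Poincaré gives c∫u² ≥ c(L/π)²∫(u')², so a(u,u) ≥ (1 + c(L/π)²)∫(u')², while ||u||_{H^1}² ≤ (1 + (L/π)²)∫(u')²; dividing yields the same α.) With (π/L)² = 9*π^2 and c = -39/2, the largest admissible constant is α = ((π/L)² + c)/((π/L)² + 1).
Simplifying, α = 3*(-13 + 6*π^2)/(2*(1 + 9*π^2)).


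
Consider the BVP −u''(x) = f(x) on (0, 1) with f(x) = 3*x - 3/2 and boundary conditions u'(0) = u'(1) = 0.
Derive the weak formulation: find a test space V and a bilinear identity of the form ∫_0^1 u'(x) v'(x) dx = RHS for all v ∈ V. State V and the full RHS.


V = H^1(0, 1) (no boundary constraint on v; u is determined up to an additive constant); weak form: ∫_0^1 u'v' dx = ∫_0^1 (3*x - 3/2) v dx for all v ∈ V.

Multiply both sides by a test function v and integrate from 0 to 1:
  ∫_0^1 −u''(x) v(x) dx = ∫_0^1 f(x) v(x) dx.
Integrate the LHS by parts once:
  ∫_0^1 −u'' v dx = −[u'(x) v(x)]_0^1 + ∫_0^1 u'(x) v'(x) dx.
Thus ∫_0^1 u'(x) v'(x) dx = ∫_0^1 f(x) v(x) dx + [u'(x) v(x)]_0^1.
Choose V so that boundary terms are either known or forced to vanish.
u has homogeneous Neumann: u'(0) = u'(1) = 0. So [u' v]_0^1 = 0·v(1) − 0·v(0) = 0 for any v; take V = H^1(0, 1).
Weak formulation: find u (satisfying any essential BC) such that ∫_0^1 u'(x) v'(x) dx = ∫_0^1 f v dx for all v ∈ V (homogeneous Neumann, so boundary terms vanish).
Substituting f(x) = 3*x - 3/2, the right-hand side is ∫_0^1 (3*x - 3/2) v dx.
Compatibility check (pure Neumann): taking v ≡ 1 ∈ V gives 0 = ∫_0^1 f dx + (0) − (0), i.e. ∫_0^1 f dx must equal u'(0) − u'(1) = 0. Indeed ∫_0^1 (3*x - 3/2) dx = 0, so the data are compatible. The solution is then unique only up to an additive constant (fix it e.g. by requiring ∫_0^1 u dx = 0).
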